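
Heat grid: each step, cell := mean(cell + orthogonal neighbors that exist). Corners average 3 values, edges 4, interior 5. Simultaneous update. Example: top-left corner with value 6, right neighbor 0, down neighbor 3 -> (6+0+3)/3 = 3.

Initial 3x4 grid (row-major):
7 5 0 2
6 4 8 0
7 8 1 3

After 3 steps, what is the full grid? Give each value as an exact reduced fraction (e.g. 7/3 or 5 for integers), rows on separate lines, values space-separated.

Answer: 3989/720 3567/800 26023/7200 1309/540
3359/600 10403/2000 428/125 4749/1600
181/30 6013/1200 7487/1800 6221/2160

Derivation:
After step 1:
  6 4 15/4 2/3
  6 31/5 13/5 13/4
  7 5 5 4/3
After step 2:
  16/3 399/80 661/240 23/9
  63/10 119/25 104/25 157/80
  6 29/5 209/60 115/36
After step 3:
  3989/720 3567/800 26023/7200 1309/540
  3359/600 10403/2000 428/125 4749/1600
  181/30 6013/1200 7487/1800 6221/2160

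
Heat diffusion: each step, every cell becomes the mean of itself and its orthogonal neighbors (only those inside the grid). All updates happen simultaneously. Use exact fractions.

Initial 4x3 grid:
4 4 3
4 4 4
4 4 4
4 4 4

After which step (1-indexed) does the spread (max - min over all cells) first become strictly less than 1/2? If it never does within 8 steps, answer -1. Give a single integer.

Step 1: max=4, min=11/3, spread=1/3
  -> spread < 1/2 first at step 1
Step 2: max=4, min=67/18, spread=5/18
Step 3: max=4, min=823/216, spread=41/216
Step 4: max=4, min=99463/25920, spread=4217/25920
Step 5: max=28721/7200, min=6011651/1555200, spread=38417/311040
Step 6: max=573403/144000, min=362047789/93312000, spread=1903471/18662400
Step 7: max=17164241/4320000, min=21793890911/5598720000, spread=18038617/223948800
Step 8: max=1542273241/388800000, min=1310424617149/335923200000, spread=883978523/13436928000

Answer: 1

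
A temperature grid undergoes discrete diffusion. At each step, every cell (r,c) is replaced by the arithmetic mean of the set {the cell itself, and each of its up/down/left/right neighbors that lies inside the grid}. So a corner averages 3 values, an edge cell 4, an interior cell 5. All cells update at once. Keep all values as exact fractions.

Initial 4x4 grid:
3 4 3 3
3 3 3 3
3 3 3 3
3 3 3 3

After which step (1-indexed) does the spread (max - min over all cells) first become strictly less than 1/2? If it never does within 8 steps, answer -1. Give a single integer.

Answer: 1

Derivation:
Step 1: max=10/3, min=3, spread=1/3
  -> spread < 1/2 first at step 1
Step 2: max=391/120, min=3, spread=31/120
Step 3: max=3451/1080, min=3, spread=211/1080
Step 4: max=340843/108000, min=3, spread=16843/108000
Step 5: max=3054643/972000, min=27079/9000, spread=130111/972000
Step 6: max=91122367/29160000, min=1627159/540000, spread=3255781/29160000
Step 7: max=2724753691/874800000, min=1631107/540000, spread=82360351/874800000
Step 8: max=81483316891/26244000000, min=294106441/97200000, spread=2074577821/26244000000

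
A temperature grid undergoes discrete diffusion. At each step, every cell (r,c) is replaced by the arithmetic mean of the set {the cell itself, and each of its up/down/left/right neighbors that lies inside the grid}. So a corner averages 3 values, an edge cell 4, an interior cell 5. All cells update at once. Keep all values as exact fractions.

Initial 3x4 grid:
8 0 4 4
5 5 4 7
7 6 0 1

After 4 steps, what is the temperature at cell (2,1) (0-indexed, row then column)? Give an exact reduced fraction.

Step 1: cell (2,1) = 9/2
Step 2: cell (2,1) = 69/16
Step 3: cell (2,1) = 719/160
Step 4: cell (2,1) = 62743/14400
Full grid after step 4:
  121877/25920 185929/43200 6467/1600 16591/4320
  822751/172800 319109/72000 8717/2250 162839/43200
  13993/2880 62743/14400 167909/43200 46583/12960

Answer: 62743/14400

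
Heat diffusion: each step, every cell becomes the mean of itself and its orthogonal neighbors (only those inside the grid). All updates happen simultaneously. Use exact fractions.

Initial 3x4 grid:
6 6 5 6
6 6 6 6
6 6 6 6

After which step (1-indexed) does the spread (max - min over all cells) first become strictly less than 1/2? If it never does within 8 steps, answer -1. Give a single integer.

Answer: 1

Derivation:
Step 1: max=6, min=17/3, spread=1/3
  -> spread < 1/2 first at step 1
Step 2: max=6, min=689/120, spread=31/120
Step 3: max=6, min=6269/1080, spread=211/1080
Step 4: max=10753/1800, min=631103/108000, spread=14077/108000
Step 5: max=644317/108000, min=5691593/972000, spread=5363/48600
Step 6: max=357131/60000, min=171219191/29160000, spread=93859/1166400
Step 7: max=577863533/97200000, min=10287325519/1749600000, spread=4568723/69984000
Step 8: max=17314381111/2916000000, min=618075564371/104976000000, spread=8387449/167961600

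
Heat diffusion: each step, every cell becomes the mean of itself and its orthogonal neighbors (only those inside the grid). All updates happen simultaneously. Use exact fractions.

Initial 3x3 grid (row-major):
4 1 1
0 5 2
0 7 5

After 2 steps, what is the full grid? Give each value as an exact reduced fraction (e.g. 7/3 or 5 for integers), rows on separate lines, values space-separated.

After step 1:
  5/3 11/4 4/3
  9/4 3 13/4
  7/3 17/4 14/3
After step 2:
  20/9 35/16 22/9
  37/16 31/10 49/16
  53/18 57/16 73/18

Answer: 20/9 35/16 22/9
37/16 31/10 49/16
53/18 57/16 73/18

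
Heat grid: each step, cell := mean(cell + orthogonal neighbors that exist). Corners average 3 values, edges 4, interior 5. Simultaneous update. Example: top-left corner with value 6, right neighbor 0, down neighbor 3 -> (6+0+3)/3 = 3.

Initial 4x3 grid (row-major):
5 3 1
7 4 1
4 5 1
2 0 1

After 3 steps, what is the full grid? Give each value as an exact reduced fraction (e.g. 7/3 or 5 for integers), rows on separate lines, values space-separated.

After step 1:
  5 13/4 5/3
  5 4 7/4
  9/2 14/5 2
  2 2 2/3
After step 2:
  53/12 167/48 20/9
  37/8 84/25 113/48
  143/40 153/50 433/240
  17/6 28/15 14/9
After step 3:
  601/144 48521/14400 145/54
  4793/1200 10127/3000 17533/7200
  1057/300 16399/6000 15793/7200
  331/120 524/225 3763/2160

Answer: 601/144 48521/14400 145/54
4793/1200 10127/3000 17533/7200
1057/300 16399/6000 15793/7200
331/120 524/225 3763/2160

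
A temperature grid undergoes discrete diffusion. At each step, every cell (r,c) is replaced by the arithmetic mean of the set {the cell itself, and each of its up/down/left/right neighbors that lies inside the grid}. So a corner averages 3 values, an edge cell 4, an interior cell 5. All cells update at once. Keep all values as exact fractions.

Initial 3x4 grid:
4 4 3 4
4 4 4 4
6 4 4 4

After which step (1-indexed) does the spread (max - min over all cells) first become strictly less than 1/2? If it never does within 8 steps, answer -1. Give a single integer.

Answer: 4

Derivation:
Step 1: max=14/3, min=11/3, spread=1
Step 2: max=41/9, min=449/120, spread=293/360
Step 3: max=473/108, min=4109/1080, spread=23/40
Step 4: max=278593/64800, min=124559/32400, spread=131/288
  -> spread < 1/2 first at step 4
Step 5: max=16465157/3888000, min=3768923/972000, spread=30877/86400
Step 6: max=977966383/233280000, min=1780484/455625, spread=98309/345600
Step 7: max=58223694197/13996800000, min=6881890309/1749600000, spread=14082541/62208000
Step 8: max=3473266674223/839808000000, min=415104014231/104976000000, spread=135497387/746496000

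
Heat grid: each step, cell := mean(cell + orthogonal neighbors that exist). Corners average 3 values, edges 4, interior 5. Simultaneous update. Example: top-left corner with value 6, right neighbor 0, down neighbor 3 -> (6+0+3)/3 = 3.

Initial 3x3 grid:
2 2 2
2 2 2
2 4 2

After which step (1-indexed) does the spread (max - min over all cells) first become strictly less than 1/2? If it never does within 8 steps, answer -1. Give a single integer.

Answer: 3

Derivation:
Step 1: max=8/3, min=2, spread=2/3
Step 2: max=307/120, min=2, spread=67/120
Step 3: max=2597/1080, min=207/100, spread=1807/5400
  -> spread < 1/2 first at step 3
Step 4: max=1021963/432000, min=5761/2700, spread=33401/144000
Step 5: max=9005933/3888000, min=583391/270000, spread=3025513/19440000
Step 6: max=3575326867/1555200000, min=31555949/14400000, spread=53531/497664
Step 7: max=212656925849/93312000000, min=8567116051/3888000000, spread=450953/5971968
Step 8: max=12706343560603/5598720000000, min=1034128610519/466560000000, spread=3799043/71663616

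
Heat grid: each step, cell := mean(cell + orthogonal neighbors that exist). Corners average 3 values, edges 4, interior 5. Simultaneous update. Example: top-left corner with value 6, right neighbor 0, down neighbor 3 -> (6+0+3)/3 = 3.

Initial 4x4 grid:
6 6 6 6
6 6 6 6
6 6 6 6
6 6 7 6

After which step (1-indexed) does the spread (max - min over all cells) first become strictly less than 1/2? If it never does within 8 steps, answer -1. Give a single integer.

Step 1: max=19/3, min=6, spread=1/3
  -> spread < 1/2 first at step 1
Step 2: max=751/120, min=6, spread=31/120
Step 3: max=6691/1080, min=6, spread=211/1080
Step 4: max=664843/108000, min=6, spread=16843/108000
Step 5: max=5970643/972000, min=54079/9000, spread=130111/972000
Step 6: max=178602367/29160000, min=3247159/540000, spread=3255781/29160000
Step 7: max=5349153691/874800000, min=3251107/540000, spread=82360351/874800000
Step 8: max=160215316891/26244000000, min=585706441/97200000, spread=2074577821/26244000000

Answer: 1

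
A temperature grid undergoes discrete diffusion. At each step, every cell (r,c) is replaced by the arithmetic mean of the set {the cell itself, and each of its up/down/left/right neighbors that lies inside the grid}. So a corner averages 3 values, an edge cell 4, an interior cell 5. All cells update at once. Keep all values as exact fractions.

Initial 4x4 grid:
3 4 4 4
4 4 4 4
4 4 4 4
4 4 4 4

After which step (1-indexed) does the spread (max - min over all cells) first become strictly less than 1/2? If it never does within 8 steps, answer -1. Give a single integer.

Step 1: max=4, min=11/3, spread=1/3
  -> spread < 1/2 first at step 1
Step 2: max=4, min=67/18, spread=5/18
Step 3: max=4, min=823/216, spread=41/216
Step 4: max=4, min=24877/6480, spread=1043/6480
Step 5: max=4, min=752047/194400, spread=25553/194400
Step 6: max=71921/18000, min=22656541/5832000, spread=645863/5832000
Step 7: max=479029/120000, min=682198309/174960000, spread=16225973/174960000
Step 8: max=215299/54000, min=20517722017/5248800000, spread=409340783/5248800000

Answer: 1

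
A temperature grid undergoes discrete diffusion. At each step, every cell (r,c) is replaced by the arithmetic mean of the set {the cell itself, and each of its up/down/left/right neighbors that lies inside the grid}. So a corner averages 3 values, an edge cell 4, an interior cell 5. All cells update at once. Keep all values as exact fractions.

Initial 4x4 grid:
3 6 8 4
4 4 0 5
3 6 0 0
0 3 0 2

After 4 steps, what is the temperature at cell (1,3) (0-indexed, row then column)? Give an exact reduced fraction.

Step 1: cell (1,3) = 9/4
Step 2: cell (1,3) = 49/15
Step 3: cell (1,3) = 2687/900
Step 4: cell (1,3) = 4207/1350
Full grid after step 4:
  133153/32400 879791/216000 171971/43200 240421/64800
  787151/216000 322603/90000 585871/180000 4207/1350
  217901/72000 55077/20000 218267/90000 57521/27000
  18631/7200 83453/36000 200639/108000 55049/32400

Answer: 4207/1350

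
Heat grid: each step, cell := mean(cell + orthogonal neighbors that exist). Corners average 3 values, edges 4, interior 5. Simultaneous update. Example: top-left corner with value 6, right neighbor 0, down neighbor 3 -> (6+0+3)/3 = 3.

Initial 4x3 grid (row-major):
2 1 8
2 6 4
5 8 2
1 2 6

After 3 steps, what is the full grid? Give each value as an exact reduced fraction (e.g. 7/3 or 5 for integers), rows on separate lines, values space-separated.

Answer: 1843/540 6289/1600 9197/2160
26533/7200 1021/250 4051/900
27373/7200 518/125 15949/3600
1999/540 19147/4800 8921/2160

Derivation:
After step 1:
  5/3 17/4 13/3
  15/4 21/5 5
  4 23/5 5
  8/3 17/4 10/3
After step 2:
  29/9 289/80 163/36
  817/240 109/25 139/30
  901/240 441/100 269/60
  131/36 297/80 151/36
After step 3:
  1843/540 6289/1600 9197/2160
  26533/7200 1021/250 4051/900
  27373/7200 518/125 15949/3600
  1999/540 19147/4800 8921/2160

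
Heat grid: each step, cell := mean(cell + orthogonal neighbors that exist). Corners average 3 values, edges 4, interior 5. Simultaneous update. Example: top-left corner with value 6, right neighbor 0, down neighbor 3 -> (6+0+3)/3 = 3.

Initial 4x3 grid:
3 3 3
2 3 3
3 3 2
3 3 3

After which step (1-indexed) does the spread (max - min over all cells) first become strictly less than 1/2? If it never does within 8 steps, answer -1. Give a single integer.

Step 1: max=3, min=8/3, spread=1/3
  -> spread < 1/2 first at step 1
Step 2: max=35/12, min=329/120, spread=7/40
Step 3: max=1033/360, min=10073/3600, spread=257/3600
Step 4: max=3419/1200, min=151783/54000, spread=259/6750
Step 5: max=28726/10125, min=4567261/1620000, spread=3211/180000
Step 6: max=27524119/9720000, min=34295803/12150000, spread=437383/48600000
Step 7: max=549922957/194400000, min=8236160933/2916000000, spread=6341711/1458000000
Step 8: max=98938094789/34992000000, min=247156574561/87480000000, spread=125774941/58320000000

Answer: 1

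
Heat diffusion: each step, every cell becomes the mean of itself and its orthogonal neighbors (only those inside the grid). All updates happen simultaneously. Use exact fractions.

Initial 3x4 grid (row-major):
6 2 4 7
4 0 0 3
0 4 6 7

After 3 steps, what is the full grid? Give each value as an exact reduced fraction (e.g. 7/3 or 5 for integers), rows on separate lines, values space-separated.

After step 1:
  4 3 13/4 14/3
  5/2 2 13/5 17/4
  8/3 5/2 17/4 16/3
After step 2:
  19/6 49/16 811/240 73/18
  67/24 63/25 327/100 337/80
  23/9 137/48 881/240 83/18
After step 3:
  433/144 7277/2400 24781/7200 4193/1080
  19861/7200 8699/3000 6821/2000 19379/4800
  1181/432 20881/7200 25931/7200 2249/540

Answer: 433/144 7277/2400 24781/7200 4193/1080
19861/7200 8699/3000 6821/2000 19379/4800
1181/432 20881/7200 25931/7200 2249/540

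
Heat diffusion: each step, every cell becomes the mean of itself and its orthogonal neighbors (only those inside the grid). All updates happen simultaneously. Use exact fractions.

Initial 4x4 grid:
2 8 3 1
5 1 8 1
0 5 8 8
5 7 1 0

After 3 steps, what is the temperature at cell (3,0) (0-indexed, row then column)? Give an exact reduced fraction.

Step 1: cell (3,0) = 4
Step 2: cell (3,0) = 49/12
Step 3: cell (3,0) = 2819/720
Full grid after step 3:
  327/80 4703/1200 15353/3600 7897/2160
  2977/800 1793/400 24787/6000 30301/7200
  9827/2400 8329/2000 9253/2000 9823/2400
  2819/720 5221/1200 1683/400 67/16

Answer: 2819/720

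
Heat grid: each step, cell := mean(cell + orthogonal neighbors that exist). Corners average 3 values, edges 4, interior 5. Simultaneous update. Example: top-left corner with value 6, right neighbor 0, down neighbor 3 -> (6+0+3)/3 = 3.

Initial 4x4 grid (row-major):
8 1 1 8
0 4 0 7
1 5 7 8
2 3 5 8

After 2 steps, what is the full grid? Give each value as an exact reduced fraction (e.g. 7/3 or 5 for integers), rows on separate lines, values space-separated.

After step 1:
  3 7/2 5/2 16/3
  13/4 2 19/5 23/4
  2 4 5 15/2
  2 15/4 23/4 7
After step 2:
  13/4 11/4 227/60 163/36
  41/16 331/100 381/100 1343/240
  45/16 67/20 521/100 101/16
  31/12 31/8 43/8 27/4

Answer: 13/4 11/4 227/60 163/36
41/16 331/100 381/100 1343/240
45/16 67/20 521/100 101/16
31/12 31/8 43/8 27/4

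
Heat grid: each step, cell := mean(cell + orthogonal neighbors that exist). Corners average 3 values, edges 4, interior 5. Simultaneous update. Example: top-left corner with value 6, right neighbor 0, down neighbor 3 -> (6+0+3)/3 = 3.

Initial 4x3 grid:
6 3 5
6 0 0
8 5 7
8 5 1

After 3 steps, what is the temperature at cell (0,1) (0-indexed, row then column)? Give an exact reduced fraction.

Step 1: cell (0,1) = 7/2
Step 2: cell (0,1) = 419/120
Step 3: cell (0,1) = 26833/7200
Full grid after step 3:
  3091/720 26833/7200 6823/2160
  3837/800 11807/3000 24733/7200
  12901/2400 28169/6000 27803/7200
  139/24 72211/14400 239/54

Answer: 26833/7200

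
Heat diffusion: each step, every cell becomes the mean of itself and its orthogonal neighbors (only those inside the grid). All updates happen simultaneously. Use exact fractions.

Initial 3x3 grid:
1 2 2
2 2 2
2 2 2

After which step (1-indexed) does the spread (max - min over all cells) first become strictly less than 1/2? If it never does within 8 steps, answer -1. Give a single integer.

Answer: 1

Derivation:
Step 1: max=2, min=5/3, spread=1/3
  -> spread < 1/2 first at step 1
Step 2: max=2, min=31/18, spread=5/18
Step 3: max=2, min=391/216, spread=41/216
Step 4: max=709/360, min=23789/12960, spread=347/2592
Step 5: max=7043/3600, min=1448263/777600, spread=2921/31104
Step 6: max=838517/432000, min=87483461/46656000, spread=24611/373248
Step 7: max=18783259/9720000, min=5279997967/2799360000, spread=207329/4478976
Step 8: max=997998401/518400000, min=317893247549/167961600000, spread=1746635/53747712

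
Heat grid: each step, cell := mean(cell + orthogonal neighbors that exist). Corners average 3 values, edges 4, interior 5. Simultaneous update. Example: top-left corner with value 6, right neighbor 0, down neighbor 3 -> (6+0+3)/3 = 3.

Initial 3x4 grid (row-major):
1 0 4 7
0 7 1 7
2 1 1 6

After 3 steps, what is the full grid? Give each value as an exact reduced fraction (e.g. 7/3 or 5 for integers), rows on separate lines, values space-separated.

After step 1:
  1/3 3 3 6
  5/2 9/5 4 21/4
  1 11/4 9/4 14/3
After step 2:
  35/18 61/30 4 19/4
  169/120 281/100 163/50 239/48
  25/12 39/20 41/12 73/18
After step 3:
  1939/1080 9709/3600 4213/1200 659/144
  14843/7200 6877/3000 22159/6000 61361/14400
  653/360 513/200 5707/1800 1793/432

Answer: 1939/1080 9709/3600 4213/1200 659/144
14843/7200 6877/3000 22159/6000 61361/14400
653/360 513/200 5707/1800 1793/432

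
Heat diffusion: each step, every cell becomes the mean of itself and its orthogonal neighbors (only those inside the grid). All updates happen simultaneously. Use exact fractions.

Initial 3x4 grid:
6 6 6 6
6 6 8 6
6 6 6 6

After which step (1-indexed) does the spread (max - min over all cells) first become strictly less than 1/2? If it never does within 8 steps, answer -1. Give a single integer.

Answer: 2

Derivation:
Step 1: max=13/2, min=6, spread=1/2
Step 2: max=323/50, min=6, spread=23/50
  -> spread < 1/2 first at step 2
Step 3: max=15211/2400, min=1213/200, spread=131/480
Step 4: max=136151/21600, min=21991/3600, spread=841/4320
Step 5: max=54382051/8640000, min=4413373/720000, spread=56863/345600
Step 6: max=488094341/77760000, min=39869543/6480000, spread=386393/3110400
Step 7: max=195017723131/31104000000, min=15972358813/2592000000, spread=26795339/248832000
Step 8: max=11681255714129/1866240000000, min=960206149667/155520000000, spread=254051069/2985984000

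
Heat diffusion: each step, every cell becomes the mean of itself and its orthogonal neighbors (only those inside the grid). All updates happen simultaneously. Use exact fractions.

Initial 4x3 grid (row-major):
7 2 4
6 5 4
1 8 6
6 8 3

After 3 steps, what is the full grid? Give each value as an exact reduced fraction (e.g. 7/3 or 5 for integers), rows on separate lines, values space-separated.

Answer: 341/72 32981/7200 953/216
991/200 14659/3000 17113/3600
132/25 31783/6000 18983/3600
3907/720 80357/14400 12001/2160

Derivation:
After step 1:
  5 9/2 10/3
  19/4 5 19/4
  21/4 28/5 21/4
  5 25/4 17/3
After step 2:
  19/4 107/24 151/36
  5 123/25 55/12
  103/20 547/100 319/60
  11/2 1351/240 103/18
After step 3:
  341/72 32981/7200 953/216
  991/200 14659/3000 17113/3600
  132/25 31783/6000 18983/3600
  3907/720 80357/14400 12001/2160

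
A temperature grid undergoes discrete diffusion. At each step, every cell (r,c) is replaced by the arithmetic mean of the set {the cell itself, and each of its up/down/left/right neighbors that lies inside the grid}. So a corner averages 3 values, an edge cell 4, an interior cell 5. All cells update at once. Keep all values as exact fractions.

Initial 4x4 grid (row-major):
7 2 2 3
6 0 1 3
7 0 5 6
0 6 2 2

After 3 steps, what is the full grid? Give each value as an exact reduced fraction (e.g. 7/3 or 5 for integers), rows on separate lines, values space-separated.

After step 1:
  5 11/4 2 8/3
  5 9/5 11/5 13/4
  13/4 18/5 14/5 4
  13/3 2 15/4 10/3
After step 2:
  17/4 231/80 577/240 95/36
  301/80 307/100 241/100 727/240
  971/240 269/100 327/100 803/240
  115/36 821/240 713/240 133/36
After step 3:
  109/30 7567/2400 18613/7200 1453/540
  9077/2400 741/250 851/300 20563/7200
  24647/7200 4949/1500 2203/750 24011/7200
  1919/540 22097/7200 24041/7200 901/270

Answer: 109/30 7567/2400 18613/7200 1453/540
9077/2400 741/250 851/300 20563/7200
24647/7200 4949/1500 2203/750 24011/7200
1919/540 22097/7200 24041/7200 901/270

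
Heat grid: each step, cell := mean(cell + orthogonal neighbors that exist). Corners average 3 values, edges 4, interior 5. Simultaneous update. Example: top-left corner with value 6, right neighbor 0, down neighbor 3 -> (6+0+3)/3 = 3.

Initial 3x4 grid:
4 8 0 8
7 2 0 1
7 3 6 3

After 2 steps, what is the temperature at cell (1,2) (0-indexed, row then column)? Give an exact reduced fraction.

Step 1: cell (1,2) = 9/5
Step 2: cell (1,2) = 79/25
Full grid after step 2:
  89/18 107/24 123/40 10/3
  21/4 94/25 79/25 167/60
  91/18 103/24 379/120 28/9

Answer: 79/25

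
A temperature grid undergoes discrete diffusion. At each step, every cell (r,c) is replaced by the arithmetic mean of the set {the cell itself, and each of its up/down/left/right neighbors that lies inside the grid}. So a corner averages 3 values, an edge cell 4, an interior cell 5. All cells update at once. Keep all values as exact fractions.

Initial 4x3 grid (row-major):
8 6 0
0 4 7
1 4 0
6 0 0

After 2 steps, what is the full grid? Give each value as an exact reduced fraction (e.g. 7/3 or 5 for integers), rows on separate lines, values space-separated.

Answer: 149/36 177/40 139/36
223/60 33/10 421/120
38/15 14/5 73/40
91/36 199/120 7/4

Derivation:
After step 1:
  14/3 9/2 13/3
  13/4 21/5 11/4
  11/4 9/5 11/4
  7/3 5/2 0
After step 2:
  149/36 177/40 139/36
  223/60 33/10 421/120
  38/15 14/5 73/40
  91/36 199/120 7/4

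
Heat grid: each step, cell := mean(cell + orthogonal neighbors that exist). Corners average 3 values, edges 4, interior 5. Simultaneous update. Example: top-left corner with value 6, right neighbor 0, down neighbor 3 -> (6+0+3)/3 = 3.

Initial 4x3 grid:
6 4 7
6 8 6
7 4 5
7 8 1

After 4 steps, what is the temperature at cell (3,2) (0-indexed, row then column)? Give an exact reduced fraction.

Step 1: cell (3,2) = 14/3
Step 2: cell (3,2) = 41/9
Step 3: cell (3,2) = 5687/1080
Step 4: cell (3,2) = 6887/1296
Full grid after step 4:
  157409/25920 112799/19200 152479/25920
  258349/43200 47663/8000 121687/21600
  52613/8640 68057/12000 23969/4320
  15281/2592 16453/2880 6887/1296

Answer: 6887/1296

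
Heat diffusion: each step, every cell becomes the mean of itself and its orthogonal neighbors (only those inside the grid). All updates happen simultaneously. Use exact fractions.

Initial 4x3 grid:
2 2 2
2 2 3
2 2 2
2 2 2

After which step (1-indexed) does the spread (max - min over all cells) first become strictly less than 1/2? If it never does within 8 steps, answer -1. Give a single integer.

Step 1: max=7/3, min=2, spread=1/3
  -> spread < 1/2 first at step 1
Step 2: max=271/120, min=2, spread=31/120
Step 3: max=2371/1080, min=2, spread=211/1080
Step 4: max=232897/108000, min=3647/1800, spread=14077/108000
Step 5: max=2084407/972000, min=219683/108000, spread=5363/48600
Step 6: max=62060809/29160000, min=122869/60000, spread=93859/1166400
Step 7: max=3709474481/1749600000, min=199736467/97200000, spread=4568723/69984000
Step 8: max=221732435629/104976000000, min=6013618889/2916000000, spread=8387449/167961600

Answer: 1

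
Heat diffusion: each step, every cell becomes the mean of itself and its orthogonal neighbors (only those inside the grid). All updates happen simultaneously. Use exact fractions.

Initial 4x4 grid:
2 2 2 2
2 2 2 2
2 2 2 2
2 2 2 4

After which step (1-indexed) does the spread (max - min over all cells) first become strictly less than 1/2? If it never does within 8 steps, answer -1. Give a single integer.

Step 1: max=8/3, min=2, spread=2/3
Step 2: max=23/9, min=2, spread=5/9
Step 3: max=257/108, min=2, spread=41/108
  -> spread < 1/2 first at step 3
Step 4: max=7523/3240, min=2, spread=1043/3240
Step 5: max=219953/97200, min=2, spread=25553/97200
Step 6: max=6503459/2916000, min=18079/9000, spread=645863/2916000
Step 7: max=192601691/87480000, min=120971/60000, spread=16225973/87480000
Step 8: max=5726277983/2624400000, min=54701/27000, spread=409340783/2624400000

Answer: 3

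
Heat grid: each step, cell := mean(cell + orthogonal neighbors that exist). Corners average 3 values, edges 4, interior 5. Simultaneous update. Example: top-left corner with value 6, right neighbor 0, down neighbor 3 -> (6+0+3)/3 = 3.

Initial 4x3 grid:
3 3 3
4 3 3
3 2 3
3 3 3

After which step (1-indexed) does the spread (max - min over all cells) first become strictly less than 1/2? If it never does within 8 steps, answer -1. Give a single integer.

Step 1: max=10/3, min=11/4, spread=7/12
Step 2: max=115/36, min=17/6, spread=13/36
  -> spread < 1/2 first at step 2
Step 3: max=1357/432, min=1033/360, spread=587/2160
Step 4: max=200963/64800, min=124177/43200, spread=5879/25920
Step 5: max=1492649/486000, min=7506293/2592000, spread=272701/1555200
Step 6: max=355977349/116640000, min=452462107/155520000, spread=2660923/18662400
Step 7: max=21247324991/6998400000, min=27274521713/9331200000, spread=126629393/1119744000
Step 8: max=1270075212769/419904000000, min=1642110750067/559872000000, spread=1231748807/13436928000

Answer: 2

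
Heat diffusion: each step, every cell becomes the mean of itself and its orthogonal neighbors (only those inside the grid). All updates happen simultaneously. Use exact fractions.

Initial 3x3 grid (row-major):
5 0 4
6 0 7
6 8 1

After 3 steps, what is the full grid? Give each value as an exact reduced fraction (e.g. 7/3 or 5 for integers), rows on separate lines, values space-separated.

Answer: 4151/1080 47869/14400 7537/2160
59269/14400 24803/6000 727/200
2623/540 20873/4800 9407/2160

Derivation:
After step 1:
  11/3 9/4 11/3
  17/4 21/5 3
  20/3 15/4 16/3
After step 2:
  61/18 827/240 107/36
  1127/240 349/100 81/20
  44/9 399/80 145/36
After step 3:
  4151/1080 47869/14400 7537/2160
  59269/14400 24803/6000 727/200
  2623/540 20873/4800 9407/2160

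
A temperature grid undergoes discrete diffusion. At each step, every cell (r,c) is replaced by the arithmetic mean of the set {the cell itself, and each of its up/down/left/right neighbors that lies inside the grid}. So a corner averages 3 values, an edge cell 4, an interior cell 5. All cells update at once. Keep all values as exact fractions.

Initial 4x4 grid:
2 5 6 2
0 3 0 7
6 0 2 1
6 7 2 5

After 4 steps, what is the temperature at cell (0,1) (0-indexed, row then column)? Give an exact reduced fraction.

Step 1: cell (0,1) = 4
Step 2: cell (0,1) = 671/240
Step 3: cell (0,1) = 23213/7200
Step 4: cell (0,1) = 638087/216000
Full grid after step 4:
  49097/16200 638087/216000 241789/72000 35917/10800
  640037/216000 141521/45000 17831/6000 26561/8000
  762677/216000 56477/18000 7253/2250 642091/216000
  120031/32400 794957/216000 684541/216000 26009/8100

Answer: 638087/216000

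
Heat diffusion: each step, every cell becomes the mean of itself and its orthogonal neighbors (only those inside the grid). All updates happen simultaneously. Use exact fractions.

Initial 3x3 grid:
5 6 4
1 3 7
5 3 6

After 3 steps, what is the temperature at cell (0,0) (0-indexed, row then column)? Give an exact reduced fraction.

Step 1: cell (0,0) = 4
Step 2: cell (0,0) = 4
Step 3: cell (0,0) = 73/18
Full grid after step 3:
  73/18 1285/288 1051/216
  371/96 69/16 115/24
  545/144 2425/576 2017/432

Answer: 73/18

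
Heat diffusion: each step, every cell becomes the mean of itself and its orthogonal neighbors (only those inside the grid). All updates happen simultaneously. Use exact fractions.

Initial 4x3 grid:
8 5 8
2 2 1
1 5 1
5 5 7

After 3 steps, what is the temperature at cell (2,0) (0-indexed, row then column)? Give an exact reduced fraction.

Answer: 6577/1800

Derivation:
Step 1: cell (2,0) = 13/4
Step 2: cell (2,0) = 389/120
Step 3: cell (2,0) = 6577/1800
Full grid after step 3:
  619/144 62291/14400 1817/432
  283/75 22729/6000 3371/900
  6577/1800 3579/1000 844/225
  1031/270 9761/2400 2147/540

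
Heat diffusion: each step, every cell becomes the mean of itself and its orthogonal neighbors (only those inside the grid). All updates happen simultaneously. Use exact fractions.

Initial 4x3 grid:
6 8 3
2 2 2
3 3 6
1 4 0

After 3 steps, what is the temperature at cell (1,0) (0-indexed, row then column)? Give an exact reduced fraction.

Step 1: cell (1,0) = 13/4
Step 2: cell (1,0) = 427/120
Step 3: cell (1,0) = 2627/720
Full grid after step 3:
  8969/2160 2399/576 8639/2160
  2627/720 859/240 2597/720
  2089/720 621/200 2189/720
  2933/1080 107/40 1589/540

Answer: 2627/720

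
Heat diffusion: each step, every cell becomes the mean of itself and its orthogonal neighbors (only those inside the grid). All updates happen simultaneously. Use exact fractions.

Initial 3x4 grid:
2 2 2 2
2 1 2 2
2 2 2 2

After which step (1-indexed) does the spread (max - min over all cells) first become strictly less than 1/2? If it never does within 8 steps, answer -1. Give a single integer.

Step 1: max=2, min=7/4, spread=1/4
  -> spread < 1/2 first at step 1
Step 2: max=2, min=177/100, spread=23/100
Step 3: max=787/400, min=8789/4800, spread=131/960
Step 4: max=14009/7200, min=79849/43200, spread=841/8640
Step 5: max=2786627/1440000, min=32017949/17280000, spread=56863/691200
Step 6: max=24930457/12960000, min=289505659/155520000, spread=386393/6220800
Step 7: max=9947641187/5184000000, min=116022276869/62208000000, spread=26795339/497664000
Step 8: max=594993850333/311040000000, min=6981144285871/3732480000000, spread=254051069/5971968000

Answer: 1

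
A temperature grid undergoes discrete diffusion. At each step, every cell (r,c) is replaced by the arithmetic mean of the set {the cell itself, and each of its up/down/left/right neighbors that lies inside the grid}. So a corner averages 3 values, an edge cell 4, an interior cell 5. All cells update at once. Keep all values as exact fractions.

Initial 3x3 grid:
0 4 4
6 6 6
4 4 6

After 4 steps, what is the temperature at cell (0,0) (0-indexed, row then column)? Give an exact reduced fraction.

Answer: 271097/64800

Derivation:
Step 1: cell (0,0) = 10/3
Step 2: cell (0,0) = 65/18
Step 3: cell (0,0) = 4351/1080
Step 4: cell (0,0) = 271097/64800
Full grid after step 4:
  271097/64800 632783/144000 148961/32400
  158477/36000 22983/5000 697783/144000
  148961/32400 348329/72000 323147/64800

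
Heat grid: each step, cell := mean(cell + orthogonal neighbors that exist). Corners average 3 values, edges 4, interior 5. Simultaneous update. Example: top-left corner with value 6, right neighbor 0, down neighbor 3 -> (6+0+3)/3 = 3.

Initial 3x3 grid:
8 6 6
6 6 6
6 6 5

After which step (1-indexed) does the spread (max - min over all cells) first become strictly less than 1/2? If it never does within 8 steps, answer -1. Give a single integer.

Step 1: max=20/3, min=17/3, spread=1
Step 2: max=59/9, min=103/18, spread=5/6
Step 3: max=689/108, min=1255/216, spread=41/72
Step 4: max=40813/6480, min=76421/12960, spread=347/864
  -> spread < 1/2 first at step 4
Step 5: max=2422781/388800, min=4626487/777600, spread=2921/10368
Step 6: max=144420457/23328000, min=279611789/46656000, spread=24611/124416
Step 7: max=8622231329/1399680000, min=16855720783/2799360000, spread=207329/1492992
Step 8: max=515628893413/83980800000, min=1014883083701/167961600000, spread=1746635/17915904

Answer: 4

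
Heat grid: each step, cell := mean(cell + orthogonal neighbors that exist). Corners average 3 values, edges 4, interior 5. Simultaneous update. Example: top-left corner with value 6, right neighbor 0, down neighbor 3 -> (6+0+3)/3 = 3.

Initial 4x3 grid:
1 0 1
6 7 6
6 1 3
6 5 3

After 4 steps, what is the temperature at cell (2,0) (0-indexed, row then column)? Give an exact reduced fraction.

Step 1: cell (2,0) = 19/4
Step 2: cell (2,0) = 1189/240
Step 3: cell (2,0) = 31909/7200
Step 4: cell (2,0) = 939433/216000
Full grid after step 4:
  456373/129600 2854327/864000 424423/129600
  833093/216000 1346903/360000 188867/54000
  939433/216000 1456153/360000 209077/54000
  573863/129600 3679937/864000 511613/129600

Answer: 939433/216000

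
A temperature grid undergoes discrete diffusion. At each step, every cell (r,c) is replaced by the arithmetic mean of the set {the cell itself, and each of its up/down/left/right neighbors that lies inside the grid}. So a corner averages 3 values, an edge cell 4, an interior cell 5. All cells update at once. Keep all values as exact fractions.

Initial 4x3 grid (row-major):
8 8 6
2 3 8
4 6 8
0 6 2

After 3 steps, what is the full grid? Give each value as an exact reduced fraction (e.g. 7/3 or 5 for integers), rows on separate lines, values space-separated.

Answer: 1969/360 85921/14400 6877/1080
11801/2400 32789/6000 43403/7200
29873/7200 7291/1500 38873/7200
8399/2160 31093/7200 10859/2160

Derivation:
After step 1:
  6 25/4 22/3
  17/4 27/5 25/4
  3 27/5 6
  10/3 7/2 16/3
After step 2:
  11/2 1499/240 119/18
  373/80 551/100 1499/240
  959/240 233/50 1379/240
  59/18 527/120 89/18
After step 3:
  1969/360 85921/14400 6877/1080
  11801/2400 32789/6000 43403/7200
  29873/7200 7291/1500 38873/7200
  8399/2160 31093/7200 10859/2160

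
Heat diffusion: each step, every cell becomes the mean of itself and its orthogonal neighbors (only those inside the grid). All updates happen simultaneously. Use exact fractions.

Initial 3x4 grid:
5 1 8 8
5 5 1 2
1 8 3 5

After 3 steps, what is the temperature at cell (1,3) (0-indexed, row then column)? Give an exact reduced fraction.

Answer: 15379/3600

Derivation:
Step 1: cell (1,3) = 4
Step 2: cell (1,3) = 257/60
Step 3: cell (1,3) = 15379/3600
Full grid after step 3:
  1793/432 31123/7200 3587/800 3331/720
  15019/3600 25049/6000 25469/6000 15379/3600
  913/216 14999/3600 7277/1800 4339/1080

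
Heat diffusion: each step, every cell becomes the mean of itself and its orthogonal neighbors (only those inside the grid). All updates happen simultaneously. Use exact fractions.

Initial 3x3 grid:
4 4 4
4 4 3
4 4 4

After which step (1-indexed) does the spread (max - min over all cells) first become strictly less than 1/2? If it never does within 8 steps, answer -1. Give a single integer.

Answer: 1

Derivation:
Step 1: max=4, min=11/3, spread=1/3
  -> spread < 1/2 first at step 1
Step 2: max=4, min=893/240, spread=67/240
Step 3: max=793/200, min=8203/2160, spread=1807/10800
Step 4: max=21239/5400, min=3298037/864000, spread=33401/288000
Step 5: max=2116609/540000, min=29874067/7776000, spread=3025513/38880000
Step 6: max=112444051/28800000, min=11976673133/3110400000, spread=53531/995328
Step 7: max=30312883949/7776000000, min=720463074151/186624000000, spread=450953/11943936
Step 8: max=3631471389481/933120000000, min=43280856439397/11197440000000, spread=3799043/143327232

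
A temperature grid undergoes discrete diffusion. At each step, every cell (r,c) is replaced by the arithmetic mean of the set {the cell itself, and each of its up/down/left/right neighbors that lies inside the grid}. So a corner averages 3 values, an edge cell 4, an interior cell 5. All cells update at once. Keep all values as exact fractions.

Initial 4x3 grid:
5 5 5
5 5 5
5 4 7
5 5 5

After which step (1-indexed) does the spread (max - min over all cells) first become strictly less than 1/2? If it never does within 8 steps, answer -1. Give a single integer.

Step 1: max=17/3, min=19/4, spread=11/12
Step 2: max=1297/240, min=29/6, spread=137/240
Step 3: max=5681/1080, min=2359/480, spread=1493/4320
  -> spread < 1/2 first at step 3
Step 4: max=224207/43200, min=23831/4800, spread=152/675
Step 5: max=8010443/1555200, min=107893/21600, spread=242147/1555200
Step 6: max=199154417/38880000, min=10828409/2160000, spread=848611/7776000
Step 7: max=28600529207/5598720000, min=260529469/51840000, spread=92669311/1119744000
Step 8: max=1711585142053/335923200000, min=47001504673/9331200000, spread=781238953/13436928000

Answer: 3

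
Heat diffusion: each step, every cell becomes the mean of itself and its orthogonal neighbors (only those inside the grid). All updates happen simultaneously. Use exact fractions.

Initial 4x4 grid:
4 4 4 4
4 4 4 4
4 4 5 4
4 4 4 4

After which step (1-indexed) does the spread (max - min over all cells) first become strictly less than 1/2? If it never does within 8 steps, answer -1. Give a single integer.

Step 1: max=17/4, min=4, spread=1/4
  -> spread < 1/2 first at step 1
Step 2: max=211/50, min=4, spread=11/50
Step 3: max=9967/2400, min=4, spread=367/2400
Step 4: max=44771/10800, min=2413/600, spread=1337/10800
Step 5: max=1337669/324000, min=72469/18000, spread=33227/324000
Step 6: max=40094327/9720000, min=436049/108000, spread=849917/9720000
Step 7: max=1200114347/291600000, min=6548533/1620000, spread=21378407/291600000
Step 8: max=35958462371/8748000000, min=1967688343/486000000, spread=540072197/8748000000

Answer: 1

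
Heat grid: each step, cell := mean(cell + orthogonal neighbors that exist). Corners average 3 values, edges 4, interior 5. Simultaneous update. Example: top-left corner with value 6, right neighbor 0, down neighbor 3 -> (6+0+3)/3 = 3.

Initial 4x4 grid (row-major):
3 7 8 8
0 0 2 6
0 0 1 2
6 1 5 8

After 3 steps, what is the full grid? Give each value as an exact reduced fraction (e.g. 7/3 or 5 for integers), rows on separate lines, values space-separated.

Answer: 781/270 25871/7200 34127/7200 5857/1080
14621/7200 799/300 11257/3000 33167/7200
12797/7200 1543/750 3093/1000 9541/2400
1061/540 17687/7200 7741/2400 281/72

Derivation:
After step 1:
  10/3 9/2 25/4 22/3
  3/4 9/5 17/5 9/2
  3/2 2/5 2 17/4
  7/3 3 15/4 5
After step 2:
  103/36 953/240 1289/240 217/36
  443/240 217/100 359/100 1169/240
  299/240 87/50 69/25 63/16
  41/18 569/240 55/16 13/3
After step 3:
  781/270 25871/7200 34127/7200 5857/1080
  14621/7200 799/300 11257/3000 33167/7200
  12797/7200 1543/750 3093/1000 9541/2400
  1061/540 17687/7200 7741/2400 281/72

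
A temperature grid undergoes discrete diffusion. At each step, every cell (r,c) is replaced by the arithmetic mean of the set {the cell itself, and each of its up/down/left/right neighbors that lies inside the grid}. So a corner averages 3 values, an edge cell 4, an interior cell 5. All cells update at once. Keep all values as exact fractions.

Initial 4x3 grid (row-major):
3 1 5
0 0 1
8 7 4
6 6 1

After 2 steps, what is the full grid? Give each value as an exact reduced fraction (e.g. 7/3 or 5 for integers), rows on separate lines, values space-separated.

After step 1:
  4/3 9/4 7/3
  11/4 9/5 5/2
  21/4 5 13/4
  20/3 5 11/3
After step 2:
  19/9 463/240 85/36
  167/60 143/50 593/240
  59/12 203/50 173/48
  203/36 61/12 143/36

Answer: 19/9 463/240 85/36
167/60 143/50 593/240
59/12 203/50 173/48
203/36 61/12 143/36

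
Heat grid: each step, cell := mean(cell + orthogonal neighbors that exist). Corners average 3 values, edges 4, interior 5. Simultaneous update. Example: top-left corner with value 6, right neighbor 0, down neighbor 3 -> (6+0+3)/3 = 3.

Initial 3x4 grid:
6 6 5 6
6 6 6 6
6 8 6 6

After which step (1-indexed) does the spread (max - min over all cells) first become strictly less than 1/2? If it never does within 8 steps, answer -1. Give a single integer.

Answer: 4

Derivation:
Step 1: max=20/3, min=17/3, spread=1
Step 2: max=391/60, min=689/120, spread=31/40
Step 3: max=3451/540, min=6269/1080, spread=211/360
Step 4: max=50909/8100, min=191051/32400, spread=839/2160
  -> spread < 1/2 first at step 4
Step 5: max=6079667/972000, min=5757887/972000, spread=5363/16200
Step 6: max=45261821/7290000, min=174007859/29160000, spread=93859/388800
Step 7: max=2705523139/437400000, min=10479438331/1749600000, spread=4568723/23328000
Step 8: max=323439295627/52488000000, min=631152124379/104976000000, spread=8387449/55987200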